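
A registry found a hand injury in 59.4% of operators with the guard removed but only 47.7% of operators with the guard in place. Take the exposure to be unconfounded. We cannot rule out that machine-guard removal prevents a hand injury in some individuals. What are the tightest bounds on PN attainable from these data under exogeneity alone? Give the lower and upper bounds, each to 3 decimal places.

p₁ = 0.594, p₀ = 0.477.
Under exogeneity alone the bounds on PN are max{0,(p₁−p₀)/p₁} ≤ PN ≤ min{1,(1−p₀)/p₁}.
  lower = (p₁ − p₀)/p₁ = 0.117 / 0.594 ≈ 0.1970
  upper = min{1, (1 − p₀)/p₁} = 0.523 / 0.594 ≈ 0.8805

0.197 ≤ PN ≤ 0.880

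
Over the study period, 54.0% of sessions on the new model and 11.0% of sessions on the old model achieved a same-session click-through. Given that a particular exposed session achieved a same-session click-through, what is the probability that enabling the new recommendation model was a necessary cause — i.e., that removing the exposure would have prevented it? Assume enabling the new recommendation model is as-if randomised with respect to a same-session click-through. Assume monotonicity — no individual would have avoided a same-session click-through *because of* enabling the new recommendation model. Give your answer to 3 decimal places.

p₁ = 0.54, p₀ = 0.11.
Under exogeneity and monotonicity, PN = (p₁ − p₀) / p₁.
PN = (0.54 − 0.11) / 0.54 = 0.43 / 0.54 ≈ 0.7963

PN ≈ 0.796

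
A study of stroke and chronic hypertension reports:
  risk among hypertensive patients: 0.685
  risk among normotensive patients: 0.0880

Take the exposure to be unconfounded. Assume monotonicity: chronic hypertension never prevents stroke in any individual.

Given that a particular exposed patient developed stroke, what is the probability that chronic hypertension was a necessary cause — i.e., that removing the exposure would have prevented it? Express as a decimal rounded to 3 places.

PN ≈ 0.872

Let p₁ = 0.685, p₀ = 0.088.
Under exogeneity and monotonicity, PN = (p₁ − p₀) / p₁.
PN = (0.685 − 0.088) / 0.685 = 0.597 / 0.685 ≈ 0.8715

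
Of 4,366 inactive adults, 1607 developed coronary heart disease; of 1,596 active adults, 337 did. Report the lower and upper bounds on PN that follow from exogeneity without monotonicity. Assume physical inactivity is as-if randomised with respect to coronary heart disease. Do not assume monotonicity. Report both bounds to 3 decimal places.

p₁ = P(outcome | exposed) = 1607/4366 = 0.36807
p₀ = P(outcome | unexposed) = 337/1596 = 0.21115
Under exogeneity alone the bounds on PN are max{0,(p₁−p₀)/p₁} ≤ PN ≤ min{1,(1−p₀)/p₁}.
  lower = (p₁ − p₀)/p₁ = 0.15692 / 0.36807 ≈ 0.4263
  upper = min{1, (1 − p₀)/p₁} = 0.78885 / 0.36807 ≈ 2.1432 → capped at 1

0.426 ≤ PN ≤ 1.000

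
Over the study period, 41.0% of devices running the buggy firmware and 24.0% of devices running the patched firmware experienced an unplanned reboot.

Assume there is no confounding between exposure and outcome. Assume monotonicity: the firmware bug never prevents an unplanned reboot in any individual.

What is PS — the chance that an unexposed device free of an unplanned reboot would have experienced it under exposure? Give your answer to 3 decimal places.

PS ≈ 0.224

p₁ = 0.41, p₀ = 0.24.
Under exogeneity and monotonicity, PS = (p₁ − p₀) / (1 − p₀).
PS = (0.41 − 0.24) / (1 − 0.24) = 0.17 / 0.76 ≈ 0.2237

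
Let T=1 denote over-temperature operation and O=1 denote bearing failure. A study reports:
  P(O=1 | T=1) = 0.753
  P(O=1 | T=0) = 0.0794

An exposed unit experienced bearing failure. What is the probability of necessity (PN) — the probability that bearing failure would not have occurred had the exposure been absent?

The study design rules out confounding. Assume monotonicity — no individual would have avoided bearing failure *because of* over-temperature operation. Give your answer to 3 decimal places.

PN ≈ 0.895

Let p₁ = 0.753, p₀ = 0.0794.
Under exogeneity and monotonicity, PN = (p₁ − p₀) / p₁.
PN = (0.753 − 0.0794) / 0.753 = 0.6736 / 0.753 ≈ 0.8946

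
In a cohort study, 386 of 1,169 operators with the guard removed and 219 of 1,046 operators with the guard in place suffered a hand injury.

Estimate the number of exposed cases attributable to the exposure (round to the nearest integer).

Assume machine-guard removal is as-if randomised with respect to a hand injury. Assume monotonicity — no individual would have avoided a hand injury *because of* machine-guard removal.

p₁ = P(outcome | exposed) = 386/1169 = 0.3302
p₀ = P(outcome | unexposed) = 219/1046 = 0.20937
PN = (p₁ − p₀)/p₁ = (0.3302 − 0.20937) / 0.3302 ≈ 0.36593.
Attributable cases ≈ PN × (exposed cases) = 0.36593 × 386 ≈ 141.25.

about 141 cases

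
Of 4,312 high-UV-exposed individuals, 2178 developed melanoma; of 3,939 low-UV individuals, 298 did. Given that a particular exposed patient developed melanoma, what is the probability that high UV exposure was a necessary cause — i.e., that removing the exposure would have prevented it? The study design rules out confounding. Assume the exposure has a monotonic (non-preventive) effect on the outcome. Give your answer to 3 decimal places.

PN ≈ 0.850

p₁ = P(outcome | exposed) = 2178/4312 = 0.5051
p₀ = P(outcome | unexposed) = 298/3939 = 0.075654
Under exogeneity and monotonicity, PN = (p₁ − p₀) / p₁.
PN = (0.5051 − 0.075654) / 0.5051 = 0.42945 / 0.5051 ≈ 0.8502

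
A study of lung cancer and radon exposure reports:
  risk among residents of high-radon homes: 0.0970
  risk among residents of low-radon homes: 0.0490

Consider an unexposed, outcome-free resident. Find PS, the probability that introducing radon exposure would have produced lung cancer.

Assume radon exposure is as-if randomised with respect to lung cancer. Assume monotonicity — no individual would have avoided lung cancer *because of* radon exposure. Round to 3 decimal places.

PS ≈ 0.050

Let p₁ = 0.097, p₀ = 0.049.
Under exogeneity and monotonicity, PS = (p₁ − p₀) / (1 − p₀).
PS = (0.097 − 0.049) / (1 − 0.049) = 0.048 / 0.951 ≈ 0.0505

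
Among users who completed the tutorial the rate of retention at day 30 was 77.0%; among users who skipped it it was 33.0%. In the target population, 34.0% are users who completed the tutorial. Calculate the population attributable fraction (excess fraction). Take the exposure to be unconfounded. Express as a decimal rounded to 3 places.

p₁ = 0.77, p₀ = 0.33.
Overall risk P(Y=1) = π·p₁ + (1−π)·p₀ = 0.34×0.77 + 0.66×0.33 = 0.4796.
Under exogeneity, PAF = [P(Y=1) − p₀] / P(Y=1).
PAF = (0.4796 − 0.33) / 0.4796 ≈ 0.3119

PAF ≈ 0.312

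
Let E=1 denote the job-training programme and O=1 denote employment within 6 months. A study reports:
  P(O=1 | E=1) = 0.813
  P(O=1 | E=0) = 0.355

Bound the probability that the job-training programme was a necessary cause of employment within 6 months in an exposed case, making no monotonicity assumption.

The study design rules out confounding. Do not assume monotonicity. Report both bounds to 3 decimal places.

Let p₁ = 0.813, p₀ = 0.355.
Under exogeneity alone the bounds on PN are max{0,(p₁−p₀)/p₁} ≤ PN ≤ min{1,(1−p₀)/p₁}.
  lower = (p₁ − p₀)/p₁ = 0.458 / 0.813 ≈ 0.5633
  upper = min{1, (1 − p₀)/p₁} = 0.645 / 0.813 ≈ 0.7934

0.563 ≤ PN ≤ 0.793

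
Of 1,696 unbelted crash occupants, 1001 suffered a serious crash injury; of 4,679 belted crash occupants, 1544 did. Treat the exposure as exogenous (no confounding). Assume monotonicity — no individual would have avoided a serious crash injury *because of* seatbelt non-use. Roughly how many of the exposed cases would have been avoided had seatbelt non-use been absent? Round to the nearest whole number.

about 441 cases

p₁ = P(outcome | exposed) = 1001/1696 = 0.59021
p₀ = P(outcome | unexposed) = 1544/4679 = 0.32999
PN = (p₁ − p₀)/p₁ = (0.59021 − 0.32999) / 0.59021 ≈ 0.44090.
Attributable cases ≈ PN × (exposed cases) = 0.44090 × 1001 ≈ 441.35.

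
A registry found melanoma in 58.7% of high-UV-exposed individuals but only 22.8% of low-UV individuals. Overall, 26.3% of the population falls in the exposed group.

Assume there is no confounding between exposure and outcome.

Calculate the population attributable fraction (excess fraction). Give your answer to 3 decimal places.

PAF ≈ 0.293

p₁ = 0.587, p₀ = 0.228.
Overall risk P(Y=1) = π·p₁ + (1−π)·p₀ = 0.263×0.587 + 0.737×0.228 = 0.32242.
Under exogeneity, PAF = [P(Y=1) − p₀] / P(Y=1).
PAF = (0.32242 − 0.228) / 0.32242 ≈ 0.2928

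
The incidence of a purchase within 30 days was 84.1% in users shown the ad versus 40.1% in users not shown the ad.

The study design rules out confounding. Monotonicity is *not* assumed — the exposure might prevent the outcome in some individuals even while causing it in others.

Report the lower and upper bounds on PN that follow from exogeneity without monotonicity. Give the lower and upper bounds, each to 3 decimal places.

0.523 ≤ PN ≤ 0.712

p₁ = 0.841, p₀ = 0.401.
Under exogeneity alone the bounds on PN are max{0,(p₁−p₀)/p₁} ≤ PN ≤ min{1,(1−p₀)/p₁}.
  lower = (p₁ − p₀)/p₁ = 0.44 / 0.841 ≈ 0.5232
  upper = min{1, (1 − p₀)/p₁} = 0.599 / 0.841 ≈ 0.7122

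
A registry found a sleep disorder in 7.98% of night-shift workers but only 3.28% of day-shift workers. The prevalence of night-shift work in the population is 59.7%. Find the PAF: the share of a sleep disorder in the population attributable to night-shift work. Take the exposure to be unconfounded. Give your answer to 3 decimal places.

p₁ = 0.0798, p₀ = 0.0328.
Overall risk P(Y=1) = π·p₁ + (1−π)·p₀ = 0.597×0.0798 + 0.403×0.0328 = 0.060859.
Under exogeneity, PAF = [P(Y=1) − p₀] / P(Y=1).
PAF = (0.060859 − 0.0328) / 0.060859 ≈ 0.4610

PAF ≈ 0.461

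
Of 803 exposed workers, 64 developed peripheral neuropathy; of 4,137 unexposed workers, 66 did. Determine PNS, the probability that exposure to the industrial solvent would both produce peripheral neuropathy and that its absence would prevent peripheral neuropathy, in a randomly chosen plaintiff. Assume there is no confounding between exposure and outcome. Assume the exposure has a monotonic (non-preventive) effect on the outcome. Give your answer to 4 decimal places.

p₁ = P(outcome | exposed) = 64/803 = 0.079701
p₀ = P(outcome | unexposed) = 66/4137 = 0.015954
Under exogeneity and monotonicity, PNS = p₁ − p₀.
PNS = 0.079701 − 0.015954 = 0.063748

PNS ≈ 0.0637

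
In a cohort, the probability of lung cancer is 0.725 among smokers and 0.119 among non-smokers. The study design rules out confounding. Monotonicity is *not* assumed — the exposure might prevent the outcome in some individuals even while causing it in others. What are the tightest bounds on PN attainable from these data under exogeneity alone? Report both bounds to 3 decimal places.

Let p₁ = 0.725, p₀ = 0.119.
Under exogeneity alone the bounds on PN are max{0,(p₁−p₀)/p₁} ≤ PN ≤ min{1,(1−p₀)/p₁}.
  lower = (p₁ − p₀)/p₁ = 0.606 / 0.725 ≈ 0.8359
  upper = min{1, (1 − p₀)/p₁} = 0.881 / 0.725 ≈ 1.2152 → capped at 1

0.836 ≤ PN ≤ 1.000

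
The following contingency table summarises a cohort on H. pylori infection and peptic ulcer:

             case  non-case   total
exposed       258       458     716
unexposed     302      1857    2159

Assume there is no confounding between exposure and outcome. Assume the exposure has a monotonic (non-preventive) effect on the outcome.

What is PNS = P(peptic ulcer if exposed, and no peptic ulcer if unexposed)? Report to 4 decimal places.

p₁ = P(outcome | exposed) = 258/716 = 0.36034
p₀ = P(outcome | unexposed) = 302/2159 = 0.13988
Under exogeneity and monotonicity, PNS = p₁ − p₀.
PNS = 0.36034 − 0.13988 = 0.22046

PNS ≈ 0.2205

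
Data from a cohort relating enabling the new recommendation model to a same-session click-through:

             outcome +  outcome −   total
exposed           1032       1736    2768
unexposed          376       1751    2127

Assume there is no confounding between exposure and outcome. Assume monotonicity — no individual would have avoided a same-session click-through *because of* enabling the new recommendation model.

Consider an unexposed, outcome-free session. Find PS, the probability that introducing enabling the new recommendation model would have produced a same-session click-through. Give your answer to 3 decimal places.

p₁ = P(outcome | exposed) = 1032/2768 = 0.37283
p₀ = P(outcome | unexposed) = 376/2127 = 0.17677
Under exogeneity and monotonicity, PS = (p₁ − p₀) / (1 − p₀).
PS = (0.37283 − 0.17677) / (1 − 0.17677) = 0.19606 / 0.82323 ≈ 0.2382

PS ≈ 0.238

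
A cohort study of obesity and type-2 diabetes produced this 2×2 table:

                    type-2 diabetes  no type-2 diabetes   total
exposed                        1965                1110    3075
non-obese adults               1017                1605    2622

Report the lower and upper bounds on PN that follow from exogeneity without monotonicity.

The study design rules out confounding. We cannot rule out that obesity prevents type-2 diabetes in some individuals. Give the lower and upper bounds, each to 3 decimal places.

0.393 ≤ PN ≤ 0.958

p₁ = P(outcome | exposed) = 1965/3075 = 0.63902
p₀ = P(outcome | unexposed) = 1017/2622 = 0.38787
Under exogeneity alone the bounds on PN are max{0,(p₁−p₀)/p₁} ≤ PN ≤ min{1,(1−p₀)/p₁}.
  lower = (p₁ − p₀)/p₁ = 0.25115 / 0.63902 ≈ 0.3930
  upper = min{1, (1 − p₀)/p₁} = 0.61213 / 0.63902 ≈ 0.9579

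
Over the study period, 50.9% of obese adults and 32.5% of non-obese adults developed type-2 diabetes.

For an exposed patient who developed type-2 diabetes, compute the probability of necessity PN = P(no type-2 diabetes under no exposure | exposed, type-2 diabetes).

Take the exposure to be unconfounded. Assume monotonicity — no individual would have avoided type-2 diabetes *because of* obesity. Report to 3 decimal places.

p₁ = 0.509, p₀ = 0.325.
Under exogeneity and monotonicity, PN = (p₁ − p₀) / p₁.
PN = (0.509 − 0.325) / 0.509 = 0.184 / 0.509 ≈ 0.3615

PN ≈ 0.361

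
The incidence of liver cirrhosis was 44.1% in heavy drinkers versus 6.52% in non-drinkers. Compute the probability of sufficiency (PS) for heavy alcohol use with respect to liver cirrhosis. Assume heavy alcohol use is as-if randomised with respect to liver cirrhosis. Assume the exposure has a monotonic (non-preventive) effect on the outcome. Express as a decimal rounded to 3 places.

p₁ = 0.441, p₀ = 0.0652.
Under exogeneity and monotonicity, PS = (p₁ − p₀) / (1 − p₀).
PS = (0.441 − 0.0652) / (1 − 0.0652) = 0.3758 / 0.9348 ≈ 0.4020

PS ≈ 0.402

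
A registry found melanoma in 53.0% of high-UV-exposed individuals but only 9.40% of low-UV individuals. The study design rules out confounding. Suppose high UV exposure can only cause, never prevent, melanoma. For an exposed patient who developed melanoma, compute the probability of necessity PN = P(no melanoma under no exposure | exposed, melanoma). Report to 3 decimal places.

PN ≈ 0.823

p₁ = 0.53, p₀ = 0.094.
Under exogeneity and monotonicity, PN = (p₁ − p₀) / p₁.
PN = (0.53 − 0.094) / 0.53 = 0.436 / 0.53 ≈ 0.8226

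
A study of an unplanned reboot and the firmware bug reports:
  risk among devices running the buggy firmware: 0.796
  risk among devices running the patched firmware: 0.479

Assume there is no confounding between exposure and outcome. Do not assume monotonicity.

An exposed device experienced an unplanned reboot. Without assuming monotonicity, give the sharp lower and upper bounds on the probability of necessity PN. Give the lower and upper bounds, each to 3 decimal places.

Let p₁ = 0.796, p₀ = 0.479.
Under exogeneity alone the bounds on PN are max{0,(p₁−p₀)/p₁} ≤ PN ≤ min{1,(1−p₀)/p₁}.
  lower = (p₁ − p₀)/p₁ = 0.317 / 0.796 ≈ 0.3982
  upper = min{1, (1 − p₀)/p₁} = 0.521 / 0.796 ≈ 0.6545

0.398 ≤ PN ≤ 0.655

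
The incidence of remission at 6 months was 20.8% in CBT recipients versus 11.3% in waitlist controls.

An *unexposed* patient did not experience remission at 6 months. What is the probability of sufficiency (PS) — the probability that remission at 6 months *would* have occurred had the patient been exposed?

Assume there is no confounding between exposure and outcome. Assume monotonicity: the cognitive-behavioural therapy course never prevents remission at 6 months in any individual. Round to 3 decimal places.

PS ≈ 0.107

p₁ = 0.208, p₀ = 0.113.
Under exogeneity and monotonicity, PS = (p₁ − p₀) / (1 − p₀).
PS = (0.208 − 0.113) / (1 − 0.113) = 0.095 / 0.887 ≈ 0.1071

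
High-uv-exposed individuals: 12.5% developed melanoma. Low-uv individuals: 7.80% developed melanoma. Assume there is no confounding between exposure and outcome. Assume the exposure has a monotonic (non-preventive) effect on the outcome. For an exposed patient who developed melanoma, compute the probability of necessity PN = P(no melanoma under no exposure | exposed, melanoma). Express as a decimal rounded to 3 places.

PN ≈ 0.376

p₁ = 0.125, p₀ = 0.078.
Under exogeneity and monotonicity, PN = (p₁ − p₀) / p₁.
PN = (0.125 − 0.078) / 0.125 = 0.047 / 0.125 ≈ 0.3760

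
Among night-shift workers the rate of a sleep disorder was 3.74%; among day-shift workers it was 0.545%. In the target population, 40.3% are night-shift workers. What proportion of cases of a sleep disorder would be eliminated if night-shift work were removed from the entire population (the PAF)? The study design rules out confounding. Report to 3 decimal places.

p₁ = 0.0374, p₀ = 0.00545.
Overall risk P(Y=1) = π·p₁ + (1−π)·p₀ = 0.403×0.0374 + 0.597×0.00545 = 0.018326.
Under exogeneity, PAF = [P(Y=1) − p₀] / P(Y=1).
PAF = (0.018326 − 0.00545) / 0.018326 ≈ 0.7026

PAF ≈ 0.703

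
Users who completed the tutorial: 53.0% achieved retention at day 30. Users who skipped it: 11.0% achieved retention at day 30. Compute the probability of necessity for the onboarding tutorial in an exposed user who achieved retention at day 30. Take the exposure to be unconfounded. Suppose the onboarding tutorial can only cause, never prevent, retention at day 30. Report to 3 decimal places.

p₁ = 0.53, p₀ = 0.11.
Under exogeneity and monotonicity, PN = (p₁ − p₀) / p₁.
PN = (0.53 − 0.11) / 0.53 = 0.42 / 0.53 ≈ 0.7925

PN ≈ 0.792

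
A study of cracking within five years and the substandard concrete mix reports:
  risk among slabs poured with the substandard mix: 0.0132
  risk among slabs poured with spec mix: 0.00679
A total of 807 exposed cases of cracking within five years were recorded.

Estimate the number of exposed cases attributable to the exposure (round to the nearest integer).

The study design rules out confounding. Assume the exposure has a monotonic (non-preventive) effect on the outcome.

about 392 cases

Let p₁ = 0.0132, p₀ = 0.00679.
PN = (p₁ − p₀)/p₁ = (0.0132 − 0.00679) / 0.0132 ≈ 0.48561.
Attributable cases ≈ PN × (exposed cases) = 0.48561 × 807 ≈ 391.88.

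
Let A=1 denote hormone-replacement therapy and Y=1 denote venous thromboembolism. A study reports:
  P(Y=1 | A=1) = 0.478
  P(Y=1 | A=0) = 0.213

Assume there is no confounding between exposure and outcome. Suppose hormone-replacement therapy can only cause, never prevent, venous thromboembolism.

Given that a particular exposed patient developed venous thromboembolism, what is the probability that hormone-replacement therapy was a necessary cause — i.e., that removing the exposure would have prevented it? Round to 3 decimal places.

PN ≈ 0.554

Let p₁ = 0.478, p₀ = 0.213.
Under exogeneity and monotonicity, PN = (p₁ − p₀) / p₁.
PN = (0.478 − 0.213) / 0.478 = 0.265 / 0.478 ≈ 0.5544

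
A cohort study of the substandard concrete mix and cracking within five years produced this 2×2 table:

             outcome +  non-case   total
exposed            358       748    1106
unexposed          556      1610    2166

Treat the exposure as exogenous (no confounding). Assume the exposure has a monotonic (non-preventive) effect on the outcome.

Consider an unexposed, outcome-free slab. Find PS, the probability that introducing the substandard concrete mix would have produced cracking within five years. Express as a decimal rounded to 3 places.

PS ≈ 0.090

p₁ = P(outcome | exposed) = 358/1106 = 0.32369
p₀ = P(outcome | unexposed) = 556/2166 = 0.25669
Under exogeneity and monotonicity, PS = (p₁ − p₀) / (1 − p₀).
PS = (0.32369 − 0.25669) / (1 − 0.25669) = 0.066995 / 0.74331 ≈ 0.0901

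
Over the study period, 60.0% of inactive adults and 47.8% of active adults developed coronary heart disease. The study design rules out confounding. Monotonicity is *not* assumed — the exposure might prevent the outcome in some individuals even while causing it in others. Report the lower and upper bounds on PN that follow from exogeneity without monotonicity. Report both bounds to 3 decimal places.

p₁ = 0.6, p₀ = 0.478.
Under exogeneity alone the bounds on PN are max{0,(p₁−p₀)/p₁} ≤ PN ≤ min{1,(1−p₀)/p₁}.
  lower = (p₁ − p₀)/p₁ = 0.122 / 0.6 ≈ 0.2033
  upper = min{1, (1 − p₀)/p₁} = 0.522 / 0.6 ≈ 0.8700

0.203 ≤ PN ≤ 0.870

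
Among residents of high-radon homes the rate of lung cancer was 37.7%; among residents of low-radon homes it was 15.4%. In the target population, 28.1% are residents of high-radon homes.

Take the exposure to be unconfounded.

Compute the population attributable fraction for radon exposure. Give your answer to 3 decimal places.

p₁ = 0.377, p₀ = 0.154.
Overall risk P(Y=1) = π·p₁ + (1−π)·p₀ = 0.281×0.377 + 0.719×0.154 = 0.21666.
Under exogeneity, PAF = [P(Y=1) − p₀] / P(Y=1).
PAF = (0.21666 − 0.154) / 0.21666 ≈ 0.2892

PAF ≈ 0.289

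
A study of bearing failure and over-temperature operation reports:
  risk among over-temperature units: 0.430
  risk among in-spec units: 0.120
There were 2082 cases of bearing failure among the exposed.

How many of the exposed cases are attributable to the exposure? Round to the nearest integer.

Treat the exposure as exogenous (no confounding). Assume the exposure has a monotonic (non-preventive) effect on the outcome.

Let p₁ = 0.43, p₀ = 0.12.
PN = (p₁ − p₀)/p₁ = (0.43 − 0.12) / 0.43 ≈ 0.72093.
Attributable cases ≈ PN × (exposed cases) = 0.72093 × 2082 ≈ 1500.98.

about 1501 cases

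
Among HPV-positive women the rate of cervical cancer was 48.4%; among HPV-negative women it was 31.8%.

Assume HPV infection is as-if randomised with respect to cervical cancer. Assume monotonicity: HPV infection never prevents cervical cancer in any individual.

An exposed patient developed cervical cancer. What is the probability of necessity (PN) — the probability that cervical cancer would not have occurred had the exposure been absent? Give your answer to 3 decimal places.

PN ≈ 0.343

p₁ = 0.484, p₀ = 0.318.
Under exogeneity and monotonicity, PN = (p₁ − p₀) / p₁.
PN = (0.484 − 0.318) / 0.484 = 0.166 / 0.484 ≈ 0.3430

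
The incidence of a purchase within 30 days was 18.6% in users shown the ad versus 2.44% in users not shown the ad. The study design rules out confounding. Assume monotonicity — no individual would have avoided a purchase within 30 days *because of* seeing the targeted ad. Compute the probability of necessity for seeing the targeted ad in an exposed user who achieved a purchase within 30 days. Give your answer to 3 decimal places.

p₁ = 0.186, p₀ = 0.0244.
Under exogeneity and monotonicity, PN = (p₁ − p₀) / p₁.
PN = (0.186 − 0.0244) / 0.186 = 0.1616 / 0.186 ≈ 0.8688

PN ≈ 0.869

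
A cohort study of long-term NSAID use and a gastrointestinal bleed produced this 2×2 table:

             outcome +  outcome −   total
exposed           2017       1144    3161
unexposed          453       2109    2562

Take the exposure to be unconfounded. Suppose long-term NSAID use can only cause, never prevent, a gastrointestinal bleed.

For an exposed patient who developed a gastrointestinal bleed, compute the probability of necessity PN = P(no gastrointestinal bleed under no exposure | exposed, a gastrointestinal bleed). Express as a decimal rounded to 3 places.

p₁ = P(outcome | exposed) = 2017/3161 = 0.63809
p₀ = P(outcome | unexposed) = 453/2562 = 0.17681
Under exogeneity and monotonicity, PN = (p₁ − p₀)/p₁.
PN = (0.63809 − 0.17681) / 0.63809 ≈ 0.7229

PN ≈ 0.723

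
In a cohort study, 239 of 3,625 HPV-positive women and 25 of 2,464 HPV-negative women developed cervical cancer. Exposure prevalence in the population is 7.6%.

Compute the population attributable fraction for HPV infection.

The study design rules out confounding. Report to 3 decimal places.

PAF ≈ 0.295

p₁ = P(outcome | exposed) = 239/3625 = 0.065931
p₀ = P(outcome | unexposed) = 25/2464 = 0.010146
Overall risk P(Y=1) = π·p₁ + (1−π)·p₀ = 0.076×0.065931 + 0.924×0.010146 = 0.014386.
Under exogeneity, PAF = [P(Y=1) − p₀] / P(Y=1).
PAF = (0.014386 − 0.010146) / 0.014386 ≈ 0.2947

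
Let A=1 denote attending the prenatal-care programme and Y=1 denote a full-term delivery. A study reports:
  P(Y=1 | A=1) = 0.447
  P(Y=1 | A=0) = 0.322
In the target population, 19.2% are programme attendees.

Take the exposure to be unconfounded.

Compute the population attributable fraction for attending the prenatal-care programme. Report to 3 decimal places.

Let p₁ = 0.447, p₀ = 0.322.
Overall risk P(Y=1) = π·p₁ + (1−π)·p₀ = 0.192×0.447 + 0.808×0.322 = 0.346.
Under exogeneity, PAF = [P(Y=1) − p₀] / P(Y=1).
PAF = (0.346 − 0.322) / 0.346 ≈ 0.0694

PAF ≈ 0.069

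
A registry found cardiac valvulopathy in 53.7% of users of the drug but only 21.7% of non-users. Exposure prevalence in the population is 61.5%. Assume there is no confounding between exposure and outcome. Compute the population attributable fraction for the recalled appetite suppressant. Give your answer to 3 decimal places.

PAF ≈ 0.476

p₁ = 0.537, p₀ = 0.217.
Overall risk P(Y=1) = π·p₁ + (1−π)·p₀ = 0.615×0.537 + 0.385×0.217 = 0.4138.
Under exogeneity, PAF = [P(Y=1) − p₀] / P(Y=1).
PAF = (0.4138 − 0.217) / 0.4138 ≈ 0.4756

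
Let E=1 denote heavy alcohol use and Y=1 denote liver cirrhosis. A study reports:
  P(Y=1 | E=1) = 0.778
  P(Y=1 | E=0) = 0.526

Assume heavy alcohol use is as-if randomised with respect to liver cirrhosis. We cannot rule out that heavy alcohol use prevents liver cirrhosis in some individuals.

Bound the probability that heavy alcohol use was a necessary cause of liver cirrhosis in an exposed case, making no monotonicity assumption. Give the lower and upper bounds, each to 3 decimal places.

0.324 ≤ PN ≤ 0.609

Let p₁ = 0.778, p₀ = 0.526.
Under exogeneity alone the bounds on PN are max{0,(p₁−p₀)/p₁} ≤ PN ≤ min{1,(1−p₀)/p₁}.
  lower = (p₁ − p₀)/p₁ = 0.252 / 0.778 ≈ 0.3239
  upper = min{1, (1 − p₀)/p₁} = 0.474 / 0.778 ≈ 0.6093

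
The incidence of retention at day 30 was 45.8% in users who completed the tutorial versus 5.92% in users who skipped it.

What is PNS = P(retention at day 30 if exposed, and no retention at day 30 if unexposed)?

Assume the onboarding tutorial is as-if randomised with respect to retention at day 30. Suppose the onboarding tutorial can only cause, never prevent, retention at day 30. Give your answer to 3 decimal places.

PNS ≈ 0.399

p₁ = 0.458, p₀ = 0.0592.
Under exogeneity and monotonicity, PNS = p₁ − p₀.
PNS = 0.458 − 0.0592 = 0.3988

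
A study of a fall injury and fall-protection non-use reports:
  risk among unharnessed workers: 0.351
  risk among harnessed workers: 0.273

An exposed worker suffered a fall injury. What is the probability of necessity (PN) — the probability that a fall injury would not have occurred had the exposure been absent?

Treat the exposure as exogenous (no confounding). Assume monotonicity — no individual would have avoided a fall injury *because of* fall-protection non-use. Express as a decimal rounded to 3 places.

PN ≈ 0.222

Let p₁ = 0.351, p₀ = 0.273.
Under exogeneity and monotonicity, PN = (p₁ − p₀) / p₁.
PN = (0.351 − 0.273) / 0.351 = 0.078 / 0.351 ≈ 0.2222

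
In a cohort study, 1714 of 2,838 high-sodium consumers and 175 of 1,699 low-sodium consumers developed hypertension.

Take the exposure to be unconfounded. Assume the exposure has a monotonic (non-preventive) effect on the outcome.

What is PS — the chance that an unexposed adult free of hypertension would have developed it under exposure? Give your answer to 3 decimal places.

PS ≈ 0.558

p₁ = P(outcome | exposed) = 1714/2838 = 0.60395
p₀ = P(outcome | unexposed) = 175/1699 = 0.103
Under exogeneity and monotonicity, PS = (p₁ − p₀) / (1 − p₀).
PS = (0.60395 − 0.103) / (1 − 0.103) = 0.50094 / 0.897 ≈ 0.5585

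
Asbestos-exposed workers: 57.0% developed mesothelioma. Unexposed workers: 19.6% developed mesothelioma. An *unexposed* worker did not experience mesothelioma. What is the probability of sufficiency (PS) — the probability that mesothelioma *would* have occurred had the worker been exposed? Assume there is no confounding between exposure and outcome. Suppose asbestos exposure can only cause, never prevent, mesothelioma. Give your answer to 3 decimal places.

p₁ = 0.57, p₀ = 0.196.
Under exogeneity and monotonicity, PS = (p₁ − p₀) / (1 − p₀).
PS = (0.57 − 0.196) / (1 − 0.196) = 0.374 / 0.804 ≈ 0.4652

PS ≈ 0.465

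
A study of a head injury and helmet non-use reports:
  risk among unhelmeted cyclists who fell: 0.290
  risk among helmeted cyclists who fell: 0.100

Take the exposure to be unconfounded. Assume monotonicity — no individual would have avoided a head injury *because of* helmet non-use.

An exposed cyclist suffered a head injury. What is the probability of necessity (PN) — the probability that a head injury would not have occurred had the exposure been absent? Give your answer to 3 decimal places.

PN ≈ 0.655

Let p₁ = 0.29, p₀ = 0.1.
Under exogeneity and monotonicity, PN = (p₁ − p₀) / p₁.
PN = (0.29 − 0.1) / 0.29 = 0.19 / 0.29 ≈ 0.6552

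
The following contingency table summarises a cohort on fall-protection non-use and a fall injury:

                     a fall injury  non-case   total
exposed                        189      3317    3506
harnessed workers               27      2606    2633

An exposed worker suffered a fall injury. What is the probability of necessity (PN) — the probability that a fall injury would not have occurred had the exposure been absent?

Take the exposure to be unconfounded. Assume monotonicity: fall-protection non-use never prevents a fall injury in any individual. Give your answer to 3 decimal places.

PN ≈ 0.810

p₁ = P(outcome | exposed) = 189/3506 = 0.053908
p₀ = P(outcome | unexposed) = 27/2633 = 0.010254
Under exogeneity and monotonicity, PN = (p₁ − p₀) / p₁.
PN = (0.053908 − 0.010254) / 0.053908 = 0.043653 / 0.053908 ≈ 0.8098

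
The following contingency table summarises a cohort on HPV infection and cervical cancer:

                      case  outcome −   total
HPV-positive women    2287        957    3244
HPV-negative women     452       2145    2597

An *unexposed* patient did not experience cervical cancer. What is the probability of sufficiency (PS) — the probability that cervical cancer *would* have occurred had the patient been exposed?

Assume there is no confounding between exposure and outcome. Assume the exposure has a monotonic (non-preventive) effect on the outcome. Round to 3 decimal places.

p₁ = P(outcome | exposed) = 2287/3244 = 0.70499
p₀ = P(outcome | unexposed) = 452/2597 = 0.17405
Under exogeneity and monotonicity, PS = (p₁ − p₀)/(1 − p₀).
PS = (0.70499 − 0.17405) / 0.82595 ≈ 0.6428

PS ≈ 0.643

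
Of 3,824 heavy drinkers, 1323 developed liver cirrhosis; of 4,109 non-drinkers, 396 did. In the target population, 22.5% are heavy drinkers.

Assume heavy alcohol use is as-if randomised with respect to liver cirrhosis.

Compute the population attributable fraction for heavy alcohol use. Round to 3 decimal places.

PAF ≈ 0.368

p₁ = P(outcome | exposed) = 1323/3824 = 0.34597
p₀ = P(outcome | unexposed) = 396/4109 = 0.096374
Overall risk P(Y=1) = π·p₁ + (1−π)·p₀ = 0.225×0.34597 + 0.775×0.096374 = 0.15253.
Under exogeneity, PAF = [P(Y=1) − p₀] / P(Y=1).
PAF = (0.15253 − 0.096374) / 0.15253 ≈ 0.3682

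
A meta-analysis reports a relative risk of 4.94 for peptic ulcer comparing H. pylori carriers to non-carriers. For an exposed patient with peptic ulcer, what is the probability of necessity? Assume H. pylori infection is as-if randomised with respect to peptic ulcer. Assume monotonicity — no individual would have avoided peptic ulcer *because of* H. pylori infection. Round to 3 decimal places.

Under exogeneity and monotonicity, PN = (RR − 1) / RR = 1 − 1/RR.
PN = (4.94 − 1) / 4.94 = 3.94 / 4.94 ≈ 0.7976

PN ≈ 0.798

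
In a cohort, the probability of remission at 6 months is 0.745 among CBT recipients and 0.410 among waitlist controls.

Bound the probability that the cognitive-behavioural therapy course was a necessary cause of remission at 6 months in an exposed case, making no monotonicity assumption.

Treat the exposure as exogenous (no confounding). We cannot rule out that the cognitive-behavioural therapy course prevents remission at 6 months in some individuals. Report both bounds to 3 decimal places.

0.450 ≤ PN ≤ 0.792

Let p₁ = 0.745, p₀ = 0.41.
Under exogeneity alone the bounds on PN are max{0,(p₁−p₀)/p₁} ≤ PN ≤ min{1,(1−p₀)/p₁}.
  lower = (p₁ − p₀)/p₁ = 0.335 / 0.745 ≈ 0.4497
  upper = min{1, (1 − p₀)/p₁} = 0.59 / 0.745 ≈ 0.7919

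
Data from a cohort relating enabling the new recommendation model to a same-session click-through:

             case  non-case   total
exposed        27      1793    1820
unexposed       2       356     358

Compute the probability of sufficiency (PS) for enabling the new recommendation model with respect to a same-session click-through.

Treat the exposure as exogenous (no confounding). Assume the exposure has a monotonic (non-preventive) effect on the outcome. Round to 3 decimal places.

PS ≈ 0.009

p₁ = P(outcome | exposed) = 27/1820 = 0.014835
p₀ = P(outcome | unexposed) = 2/358 = 0.0055866
Under exogeneity and monotonicity, PS = (p₁ − p₀)/(1 − p₀).
PS = (0.014835 − 0.0055866) / 0.99441 ≈ 0.0093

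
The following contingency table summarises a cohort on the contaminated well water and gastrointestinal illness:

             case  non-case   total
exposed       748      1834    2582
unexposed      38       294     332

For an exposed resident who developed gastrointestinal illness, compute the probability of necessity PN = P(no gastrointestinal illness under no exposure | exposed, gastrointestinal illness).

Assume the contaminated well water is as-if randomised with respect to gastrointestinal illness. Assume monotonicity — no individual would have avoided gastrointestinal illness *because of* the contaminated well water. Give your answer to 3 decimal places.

p₁ = P(outcome | exposed) = 748/2582 = 0.2897
p₀ = P(outcome | unexposed) = 38/332 = 0.11446
Under exogeneity and monotonicity, PN = (p₁ − p₀)/p₁.
PN = (0.2897 − 0.11446) / 0.2897 ≈ 0.6049

PN ≈ 0.605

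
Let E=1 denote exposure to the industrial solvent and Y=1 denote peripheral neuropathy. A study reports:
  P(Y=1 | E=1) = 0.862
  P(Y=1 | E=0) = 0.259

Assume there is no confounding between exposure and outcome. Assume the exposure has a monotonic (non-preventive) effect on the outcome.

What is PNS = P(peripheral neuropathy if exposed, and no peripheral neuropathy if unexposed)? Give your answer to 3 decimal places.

Let p₁ = 0.862, p₀ = 0.259.
Under exogeneity and monotonicity, PNS = p₁ − p₀.
PNS = 0.862 − 0.259 = 0.603

PNS ≈ 0.603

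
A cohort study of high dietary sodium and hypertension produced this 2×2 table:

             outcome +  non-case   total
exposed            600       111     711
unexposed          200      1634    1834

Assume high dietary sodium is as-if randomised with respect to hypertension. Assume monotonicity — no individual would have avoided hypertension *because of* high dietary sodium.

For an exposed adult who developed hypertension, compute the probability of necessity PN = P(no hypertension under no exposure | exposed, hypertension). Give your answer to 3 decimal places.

PN ≈ 0.871

p₁ = P(outcome | exposed) = 600/711 = 0.84388
p₀ = P(outcome | unexposed) = 200/1834 = 0.10905
Under exogeneity and monotonicity, PN = (p₁ − p₀)/p₁.
PN = (0.84388 − 0.10905) / 0.84388 ≈ 0.8708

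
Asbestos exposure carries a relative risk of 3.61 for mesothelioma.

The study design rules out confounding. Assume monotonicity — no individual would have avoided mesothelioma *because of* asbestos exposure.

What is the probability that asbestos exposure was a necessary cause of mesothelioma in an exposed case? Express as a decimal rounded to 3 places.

PN ≈ 0.723

Under exogeneity and monotonicity, PN = (RR − 1) / RR = 1 − 1/RR.
PN = (3.61 − 1) / 3.61 = 2.61 / 3.61 ≈ 0.7230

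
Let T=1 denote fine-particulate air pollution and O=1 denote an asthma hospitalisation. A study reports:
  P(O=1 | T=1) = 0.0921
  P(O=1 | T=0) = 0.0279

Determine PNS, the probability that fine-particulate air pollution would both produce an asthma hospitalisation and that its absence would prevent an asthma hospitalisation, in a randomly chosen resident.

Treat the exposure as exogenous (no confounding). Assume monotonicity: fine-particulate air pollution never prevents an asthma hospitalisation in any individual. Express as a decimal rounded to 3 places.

PNS ≈ 0.064

Let p₁ = 0.0921, p₀ = 0.0279.
Under exogeneity and monotonicity, PNS = p₁ − p₀.
PNS = 0.0921 − 0.0279 = 0.0642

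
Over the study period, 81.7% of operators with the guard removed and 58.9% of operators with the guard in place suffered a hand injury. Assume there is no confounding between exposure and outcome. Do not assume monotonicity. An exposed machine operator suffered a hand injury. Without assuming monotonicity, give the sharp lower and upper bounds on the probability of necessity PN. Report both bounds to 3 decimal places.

p₁ = 0.817, p₀ = 0.589.
Under exogeneity alone the bounds on PN are max{0,(p₁−p₀)/p₁} ≤ PN ≤ min{1,(1−p₀)/p₁}.
  lower = (p₁ − p₀)/p₁ = 0.228 / 0.817 ≈ 0.2791
  upper = min{1, (1 − p₀)/p₁} = 0.411 / 0.817 ≈ 0.5031

0.279 ≤ PN ≤ 0.503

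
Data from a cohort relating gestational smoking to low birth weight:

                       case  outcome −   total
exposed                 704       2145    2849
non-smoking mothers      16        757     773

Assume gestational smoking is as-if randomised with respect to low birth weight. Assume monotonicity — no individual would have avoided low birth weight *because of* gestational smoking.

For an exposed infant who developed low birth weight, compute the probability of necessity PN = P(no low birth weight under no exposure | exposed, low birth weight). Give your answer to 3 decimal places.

PN ≈ 0.916

p₁ = P(outcome | exposed) = 704/2849 = 0.2471
p₀ = P(outcome | unexposed) = 16/773 = 0.020699
Under exogeneity and monotonicity, PN = (p₁ − p₀)/p₁.
PN = (0.2471 − 0.020699) / 0.2471 ≈ 0.9162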